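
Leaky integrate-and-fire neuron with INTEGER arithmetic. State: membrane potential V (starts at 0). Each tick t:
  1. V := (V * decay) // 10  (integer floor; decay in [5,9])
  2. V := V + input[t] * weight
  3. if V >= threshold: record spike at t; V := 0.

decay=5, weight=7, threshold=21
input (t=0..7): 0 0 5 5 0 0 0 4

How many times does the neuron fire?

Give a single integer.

t=0: input=0 -> V=0
t=1: input=0 -> V=0
t=2: input=5 -> V=0 FIRE
t=3: input=5 -> V=0 FIRE
t=4: input=0 -> V=0
t=5: input=0 -> V=0
t=6: input=0 -> V=0
t=7: input=4 -> V=0 FIRE

Answer: 3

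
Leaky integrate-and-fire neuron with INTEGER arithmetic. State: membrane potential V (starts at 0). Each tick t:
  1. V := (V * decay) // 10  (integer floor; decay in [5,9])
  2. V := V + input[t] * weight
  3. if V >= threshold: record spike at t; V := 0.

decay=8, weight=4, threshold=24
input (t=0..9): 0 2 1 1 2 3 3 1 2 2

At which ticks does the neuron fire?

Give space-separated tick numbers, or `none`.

Answer: 5

Derivation:
t=0: input=0 -> V=0
t=1: input=2 -> V=8
t=2: input=1 -> V=10
t=3: input=1 -> V=12
t=4: input=2 -> V=17
t=5: input=3 -> V=0 FIRE
t=6: input=3 -> V=12
t=7: input=1 -> V=13
t=8: input=2 -> V=18
t=9: input=2 -> V=22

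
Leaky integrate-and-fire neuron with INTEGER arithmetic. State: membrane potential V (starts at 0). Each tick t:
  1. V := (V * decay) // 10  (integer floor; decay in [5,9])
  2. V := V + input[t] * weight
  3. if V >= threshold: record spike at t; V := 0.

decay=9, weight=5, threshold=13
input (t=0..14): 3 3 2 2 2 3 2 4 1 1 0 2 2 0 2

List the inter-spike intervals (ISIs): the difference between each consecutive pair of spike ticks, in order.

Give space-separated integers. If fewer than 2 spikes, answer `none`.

t=0: input=3 -> V=0 FIRE
t=1: input=3 -> V=0 FIRE
t=2: input=2 -> V=10
t=3: input=2 -> V=0 FIRE
t=4: input=2 -> V=10
t=5: input=3 -> V=0 FIRE
t=6: input=2 -> V=10
t=7: input=4 -> V=0 FIRE
t=8: input=1 -> V=5
t=9: input=1 -> V=9
t=10: input=0 -> V=8
t=11: input=2 -> V=0 FIRE
t=12: input=2 -> V=10
t=13: input=0 -> V=9
t=14: input=2 -> V=0 FIRE

Answer: 1 2 2 2 4 3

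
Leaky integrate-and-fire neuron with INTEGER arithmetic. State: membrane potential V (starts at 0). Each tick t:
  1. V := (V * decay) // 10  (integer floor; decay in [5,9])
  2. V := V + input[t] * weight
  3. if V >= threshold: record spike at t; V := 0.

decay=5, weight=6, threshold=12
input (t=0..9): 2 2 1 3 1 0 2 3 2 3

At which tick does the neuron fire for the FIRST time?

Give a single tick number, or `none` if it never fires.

Answer: 0

Derivation:
t=0: input=2 -> V=0 FIRE
t=1: input=2 -> V=0 FIRE
t=2: input=1 -> V=6
t=3: input=3 -> V=0 FIRE
t=4: input=1 -> V=6
t=5: input=0 -> V=3
t=6: input=2 -> V=0 FIRE
t=7: input=3 -> V=0 FIRE
t=8: input=2 -> V=0 FIRE
t=9: input=3 -> V=0 FIRE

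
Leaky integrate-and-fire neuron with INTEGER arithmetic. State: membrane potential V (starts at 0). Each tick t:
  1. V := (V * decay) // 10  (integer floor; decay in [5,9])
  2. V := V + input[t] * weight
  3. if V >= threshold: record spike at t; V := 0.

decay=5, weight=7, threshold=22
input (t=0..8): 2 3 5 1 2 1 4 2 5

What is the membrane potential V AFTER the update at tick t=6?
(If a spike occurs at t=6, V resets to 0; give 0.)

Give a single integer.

t=0: input=2 -> V=14
t=1: input=3 -> V=0 FIRE
t=2: input=5 -> V=0 FIRE
t=3: input=1 -> V=7
t=4: input=2 -> V=17
t=5: input=1 -> V=15
t=6: input=4 -> V=0 FIRE
t=7: input=2 -> V=14
t=8: input=5 -> V=0 FIRE

Answer: 0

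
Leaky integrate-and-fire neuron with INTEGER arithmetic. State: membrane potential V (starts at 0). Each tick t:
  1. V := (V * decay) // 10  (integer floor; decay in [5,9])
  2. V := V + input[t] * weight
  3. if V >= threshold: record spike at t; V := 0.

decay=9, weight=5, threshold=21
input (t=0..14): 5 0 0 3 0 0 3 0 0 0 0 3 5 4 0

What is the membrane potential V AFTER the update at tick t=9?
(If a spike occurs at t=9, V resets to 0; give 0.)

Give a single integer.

Answer: 0

Derivation:
t=0: input=5 -> V=0 FIRE
t=1: input=0 -> V=0
t=2: input=0 -> V=0
t=3: input=3 -> V=15
t=4: input=0 -> V=13
t=5: input=0 -> V=11
t=6: input=3 -> V=0 FIRE
t=7: input=0 -> V=0
t=8: input=0 -> V=0
t=9: input=0 -> V=0
t=10: input=0 -> V=0
t=11: input=3 -> V=15
t=12: input=5 -> V=0 FIRE
t=13: input=4 -> V=20
t=14: input=0 -> V=18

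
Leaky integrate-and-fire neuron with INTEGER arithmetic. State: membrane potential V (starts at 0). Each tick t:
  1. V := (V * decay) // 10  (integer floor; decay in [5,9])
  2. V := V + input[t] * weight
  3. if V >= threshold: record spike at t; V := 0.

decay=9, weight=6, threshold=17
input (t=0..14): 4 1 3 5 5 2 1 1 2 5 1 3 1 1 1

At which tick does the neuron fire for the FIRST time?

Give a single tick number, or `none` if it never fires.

Answer: 0

Derivation:
t=0: input=4 -> V=0 FIRE
t=1: input=1 -> V=6
t=2: input=3 -> V=0 FIRE
t=3: input=5 -> V=0 FIRE
t=4: input=5 -> V=0 FIRE
t=5: input=2 -> V=12
t=6: input=1 -> V=16
t=7: input=1 -> V=0 FIRE
t=8: input=2 -> V=12
t=9: input=5 -> V=0 FIRE
t=10: input=1 -> V=6
t=11: input=3 -> V=0 FIRE
t=12: input=1 -> V=6
t=13: input=1 -> V=11
t=14: input=1 -> V=15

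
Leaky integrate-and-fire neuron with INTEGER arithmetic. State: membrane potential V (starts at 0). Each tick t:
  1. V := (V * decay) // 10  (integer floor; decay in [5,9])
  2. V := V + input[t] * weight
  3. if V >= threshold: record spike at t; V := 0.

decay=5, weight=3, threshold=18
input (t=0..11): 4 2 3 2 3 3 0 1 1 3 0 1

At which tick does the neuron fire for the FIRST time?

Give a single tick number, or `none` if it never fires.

t=0: input=4 -> V=12
t=1: input=2 -> V=12
t=2: input=3 -> V=15
t=3: input=2 -> V=13
t=4: input=3 -> V=15
t=5: input=3 -> V=16
t=6: input=0 -> V=8
t=7: input=1 -> V=7
t=8: input=1 -> V=6
t=9: input=3 -> V=12
t=10: input=0 -> V=6
t=11: input=1 -> V=6

Answer: none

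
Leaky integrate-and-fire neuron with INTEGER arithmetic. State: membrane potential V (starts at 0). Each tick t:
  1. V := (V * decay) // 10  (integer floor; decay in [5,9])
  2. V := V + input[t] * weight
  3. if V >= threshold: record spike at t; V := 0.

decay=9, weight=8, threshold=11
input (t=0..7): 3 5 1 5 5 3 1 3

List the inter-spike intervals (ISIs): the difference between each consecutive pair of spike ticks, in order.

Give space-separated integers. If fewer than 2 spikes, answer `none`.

Answer: 1 2 1 1 2

Derivation:
t=0: input=3 -> V=0 FIRE
t=1: input=5 -> V=0 FIRE
t=2: input=1 -> V=8
t=3: input=5 -> V=0 FIRE
t=4: input=5 -> V=0 FIRE
t=5: input=3 -> V=0 FIRE
t=6: input=1 -> V=8
t=7: input=3 -> V=0 FIRE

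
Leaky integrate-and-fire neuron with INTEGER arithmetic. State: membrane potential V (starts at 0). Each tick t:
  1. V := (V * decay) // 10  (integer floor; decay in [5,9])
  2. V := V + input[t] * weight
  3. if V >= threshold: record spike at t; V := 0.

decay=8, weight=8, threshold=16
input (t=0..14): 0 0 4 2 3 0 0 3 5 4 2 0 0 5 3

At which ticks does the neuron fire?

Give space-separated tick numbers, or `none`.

t=0: input=0 -> V=0
t=1: input=0 -> V=0
t=2: input=4 -> V=0 FIRE
t=3: input=2 -> V=0 FIRE
t=4: input=3 -> V=0 FIRE
t=5: input=0 -> V=0
t=6: input=0 -> V=0
t=7: input=3 -> V=0 FIRE
t=8: input=5 -> V=0 FIRE
t=9: input=4 -> V=0 FIRE
t=10: input=2 -> V=0 FIRE
t=11: input=0 -> V=0
t=12: input=0 -> V=0
t=13: input=5 -> V=0 FIRE
t=14: input=3 -> V=0 FIRE

Answer: 2 3 4 7 8 9 10 13 14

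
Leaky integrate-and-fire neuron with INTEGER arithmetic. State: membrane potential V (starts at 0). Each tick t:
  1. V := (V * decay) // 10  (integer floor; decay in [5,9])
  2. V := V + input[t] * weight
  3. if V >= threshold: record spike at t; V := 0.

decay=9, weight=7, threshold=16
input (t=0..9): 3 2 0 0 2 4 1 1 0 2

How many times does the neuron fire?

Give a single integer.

Answer: 4

Derivation:
t=0: input=3 -> V=0 FIRE
t=1: input=2 -> V=14
t=2: input=0 -> V=12
t=3: input=0 -> V=10
t=4: input=2 -> V=0 FIRE
t=5: input=4 -> V=0 FIRE
t=6: input=1 -> V=7
t=7: input=1 -> V=13
t=8: input=0 -> V=11
t=9: input=2 -> V=0 FIRE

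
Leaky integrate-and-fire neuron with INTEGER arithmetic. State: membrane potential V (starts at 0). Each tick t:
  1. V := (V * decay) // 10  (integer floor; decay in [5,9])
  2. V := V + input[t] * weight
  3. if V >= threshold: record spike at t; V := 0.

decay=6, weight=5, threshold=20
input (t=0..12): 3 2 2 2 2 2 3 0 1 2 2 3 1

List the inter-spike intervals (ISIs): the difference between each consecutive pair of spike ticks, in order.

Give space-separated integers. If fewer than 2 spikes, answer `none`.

Answer: 4 5

Derivation:
t=0: input=3 -> V=15
t=1: input=2 -> V=19
t=2: input=2 -> V=0 FIRE
t=3: input=2 -> V=10
t=4: input=2 -> V=16
t=5: input=2 -> V=19
t=6: input=3 -> V=0 FIRE
t=7: input=0 -> V=0
t=8: input=1 -> V=5
t=9: input=2 -> V=13
t=10: input=2 -> V=17
t=11: input=3 -> V=0 FIRE
t=12: input=1 -> V=5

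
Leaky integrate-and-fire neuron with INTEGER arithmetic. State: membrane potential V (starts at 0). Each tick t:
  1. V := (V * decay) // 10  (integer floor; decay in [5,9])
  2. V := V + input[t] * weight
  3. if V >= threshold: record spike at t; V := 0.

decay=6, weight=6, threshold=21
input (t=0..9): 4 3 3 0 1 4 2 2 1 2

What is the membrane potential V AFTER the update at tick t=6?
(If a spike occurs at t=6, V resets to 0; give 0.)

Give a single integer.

Answer: 12

Derivation:
t=0: input=4 -> V=0 FIRE
t=1: input=3 -> V=18
t=2: input=3 -> V=0 FIRE
t=3: input=0 -> V=0
t=4: input=1 -> V=6
t=5: input=4 -> V=0 FIRE
t=6: input=2 -> V=12
t=7: input=2 -> V=19
t=8: input=1 -> V=17
t=9: input=2 -> V=0 FIRE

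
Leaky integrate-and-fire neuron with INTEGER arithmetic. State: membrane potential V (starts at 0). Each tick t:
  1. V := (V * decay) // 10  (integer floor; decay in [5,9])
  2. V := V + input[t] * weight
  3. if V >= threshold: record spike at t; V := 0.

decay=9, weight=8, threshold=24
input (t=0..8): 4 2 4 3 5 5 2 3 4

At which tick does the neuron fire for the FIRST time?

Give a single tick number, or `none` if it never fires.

t=0: input=4 -> V=0 FIRE
t=1: input=2 -> V=16
t=2: input=4 -> V=0 FIRE
t=3: input=3 -> V=0 FIRE
t=4: input=5 -> V=0 FIRE
t=5: input=5 -> V=0 FIRE
t=6: input=2 -> V=16
t=7: input=3 -> V=0 FIRE
t=8: input=4 -> V=0 FIRE

Answer: 0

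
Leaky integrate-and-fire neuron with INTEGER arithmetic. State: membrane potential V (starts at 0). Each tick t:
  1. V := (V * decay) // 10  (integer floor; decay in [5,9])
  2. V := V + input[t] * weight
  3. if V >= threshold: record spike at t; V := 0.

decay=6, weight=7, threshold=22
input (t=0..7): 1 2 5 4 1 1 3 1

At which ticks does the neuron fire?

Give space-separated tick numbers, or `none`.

Answer: 2 3 6

Derivation:
t=0: input=1 -> V=7
t=1: input=2 -> V=18
t=2: input=5 -> V=0 FIRE
t=3: input=4 -> V=0 FIRE
t=4: input=1 -> V=7
t=5: input=1 -> V=11
t=6: input=3 -> V=0 FIRE
t=7: input=1 -> V=7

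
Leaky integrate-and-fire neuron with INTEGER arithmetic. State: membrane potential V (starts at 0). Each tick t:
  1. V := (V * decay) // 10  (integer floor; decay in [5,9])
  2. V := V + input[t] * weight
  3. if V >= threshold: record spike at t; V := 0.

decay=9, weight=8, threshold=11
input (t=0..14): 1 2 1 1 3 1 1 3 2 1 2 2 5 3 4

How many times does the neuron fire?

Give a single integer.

Answer: 11

Derivation:
t=0: input=1 -> V=8
t=1: input=2 -> V=0 FIRE
t=2: input=1 -> V=8
t=3: input=1 -> V=0 FIRE
t=4: input=3 -> V=0 FIRE
t=5: input=1 -> V=8
t=6: input=1 -> V=0 FIRE
t=7: input=3 -> V=0 FIRE
t=8: input=2 -> V=0 FIRE
t=9: input=1 -> V=8
t=10: input=2 -> V=0 FIRE
t=11: input=2 -> V=0 FIRE
t=12: input=5 -> V=0 FIRE
t=13: input=3 -> V=0 FIRE
t=14: input=4 -> V=0 FIRE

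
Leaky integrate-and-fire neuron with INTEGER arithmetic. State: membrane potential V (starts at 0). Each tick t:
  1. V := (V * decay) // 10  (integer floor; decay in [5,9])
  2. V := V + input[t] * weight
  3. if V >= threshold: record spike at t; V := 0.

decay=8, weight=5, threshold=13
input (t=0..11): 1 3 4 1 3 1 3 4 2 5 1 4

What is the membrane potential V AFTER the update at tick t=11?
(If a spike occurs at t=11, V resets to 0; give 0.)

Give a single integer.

Answer: 0

Derivation:
t=0: input=1 -> V=5
t=1: input=3 -> V=0 FIRE
t=2: input=4 -> V=0 FIRE
t=3: input=1 -> V=5
t=4: input=3 -> V=0 FIRE
t=5: input=1 -> V=5
t=6: input=3 -> V=0 FIRE
t=7: input=4 -> V=0 FIRE
t=8: input=2 -> V=10
t=9: input=5 -> V=0 FIRE
t=10: input=1 -> V=5
t=11: input=4 -> V=0 FIRE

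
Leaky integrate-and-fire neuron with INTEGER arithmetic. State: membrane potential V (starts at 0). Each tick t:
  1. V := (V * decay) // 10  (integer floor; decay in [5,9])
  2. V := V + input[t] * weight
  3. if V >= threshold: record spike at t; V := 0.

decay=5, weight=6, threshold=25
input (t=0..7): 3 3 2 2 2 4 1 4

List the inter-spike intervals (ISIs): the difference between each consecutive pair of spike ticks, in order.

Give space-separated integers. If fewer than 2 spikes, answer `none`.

Answer: 4 2

Derivation:
t=0: input=3 -> V=18
t=1: input=3 -> V=0 FIRE
t=2: input=2 -> V=12
t=3: input=2 -> V=18
t=4: input=2 -> V=21
t=5: input=4 -> V=0 FIRE
t=6: input=1 -> V=6
t=7: input=4 -> V=0 FIRE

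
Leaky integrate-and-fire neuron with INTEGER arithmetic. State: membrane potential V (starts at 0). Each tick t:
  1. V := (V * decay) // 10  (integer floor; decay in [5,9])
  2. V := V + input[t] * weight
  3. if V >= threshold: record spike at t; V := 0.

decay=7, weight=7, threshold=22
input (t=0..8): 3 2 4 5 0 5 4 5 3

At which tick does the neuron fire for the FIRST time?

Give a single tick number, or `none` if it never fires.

Answer: 1

Derivation:
t=0: input=3 -> V=21
t=1: input=2 -> V=0 FIRE
t=2: input=4 -> V=0 FIRE
t=3: input=5 -> V=0 FIRE
t=4: input=0 -> V=0
t=5: input=5 -> V=0 FIRE
t=6: input=4 -> V=0 FIRE
t=7: input=5 -> V=0 FIRE
t=8: input=3 -> V=21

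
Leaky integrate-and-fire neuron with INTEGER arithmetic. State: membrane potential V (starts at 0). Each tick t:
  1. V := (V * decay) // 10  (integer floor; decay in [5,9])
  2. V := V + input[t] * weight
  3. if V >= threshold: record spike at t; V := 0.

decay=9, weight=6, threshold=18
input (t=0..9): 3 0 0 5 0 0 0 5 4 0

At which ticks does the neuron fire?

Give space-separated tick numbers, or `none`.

Answer: 0 3 7 8

Derivation:
t=0: input=3 -> V=0 FIRE
t=1: input=0 -> V=0
t=2: input=0 -> V=0
t=3: input=5 -> V=0 FIRE
t=4: input=0 -> V=0
t=5: input=0 -> V=0
t=6: input=0 -> V=0
t=7: input=5 -> V=0 FIRE
t=8: input=4 -> V=0 FIRE
t=9: input=0 -> V=0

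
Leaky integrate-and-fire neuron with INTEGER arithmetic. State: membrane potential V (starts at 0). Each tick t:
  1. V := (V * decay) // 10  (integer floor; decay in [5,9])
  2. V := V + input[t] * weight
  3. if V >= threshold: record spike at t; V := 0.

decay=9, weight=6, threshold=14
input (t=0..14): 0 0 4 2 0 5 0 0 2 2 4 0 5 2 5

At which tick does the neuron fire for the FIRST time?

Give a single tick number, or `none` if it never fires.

Answer: 2

Derivation:
t=0: input=0 -> V=0
t=1: input=0 -> V=0
t=2: input=4 -> V=0 FIRE
t=3: input=2 -> V=12
t=4: input=0 -> V=10
t=5: input=5 -> V=0 FIRE
t=6: input=0 -> V=0
t=7: input=0 -> V=0
t=8: input=2 -> V=12
t=9: input=2 -> V=0 FIRE
t=10: input=4 -> V=0 FIRE
t=11: input=0 -> V=0
t=12: input=5 -> V=0 FIRE
t=13: input=2 -> V=12
t=14: input=5 -> V=0 FIRE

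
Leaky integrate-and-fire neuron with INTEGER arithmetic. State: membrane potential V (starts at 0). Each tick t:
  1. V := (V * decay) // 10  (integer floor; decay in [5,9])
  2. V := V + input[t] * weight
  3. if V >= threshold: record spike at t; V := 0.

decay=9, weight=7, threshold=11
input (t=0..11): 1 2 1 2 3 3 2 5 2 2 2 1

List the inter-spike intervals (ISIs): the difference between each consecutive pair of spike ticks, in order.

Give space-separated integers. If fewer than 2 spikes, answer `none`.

t=0: input=1 -> V=7
t=1: input=2 -> V=0 FIRE
t=2: input=1 -> V=7
t=3: input=2 -> V=0 FIRE
t=4: input=3 -> V=0 FIRE
t=5: input=3 -> V=0 FIRE
t=6: input=2 -> V=0 FIRE
t=7: input=5 -> V=0 FIRE
t=8: input=2 -> V=0 FIRE
t=9: input=2 -> V=0 FIRE
t=10: input=2 -> V=0 FIRE
t=11: input=1 -> V=7

Answer: 2 1 1 1 1 1 1 1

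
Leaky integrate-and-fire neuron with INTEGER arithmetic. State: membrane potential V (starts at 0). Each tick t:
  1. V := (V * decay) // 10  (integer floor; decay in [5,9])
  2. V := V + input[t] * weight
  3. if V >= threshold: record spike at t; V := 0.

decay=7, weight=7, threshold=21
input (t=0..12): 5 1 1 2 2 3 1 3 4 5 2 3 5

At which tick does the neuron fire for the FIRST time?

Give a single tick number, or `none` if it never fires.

t=0: input=5 -> V=0 FIRE
t=1: input=1 -> V=7
t=2: input=1 -> V=11
t=3: input=2 -> V=0 FIRE
t=4: input=2 -> V=14
t=5: input=3 -> V=0 FIRE
t=6: input=1 -> V=7
t=7: input=3 -> V=0 FIRE
t=8: input=4 -> V=0 FIRE
t=9: input=5 -> V=0 FIRE
t=10: input=2 -> V=14
t=11: input=3 -> V=0 FIRE
t=12: input=5 -> V=0 FIRE

Answer: 0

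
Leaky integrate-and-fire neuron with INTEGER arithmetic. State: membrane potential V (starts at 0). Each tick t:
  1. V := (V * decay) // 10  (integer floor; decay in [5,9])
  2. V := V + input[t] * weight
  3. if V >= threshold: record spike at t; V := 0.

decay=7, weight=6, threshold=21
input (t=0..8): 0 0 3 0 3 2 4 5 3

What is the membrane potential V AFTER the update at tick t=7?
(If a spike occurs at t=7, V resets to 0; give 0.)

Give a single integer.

Answer: 0

Derivation:
t=0: input=0 -> V=0
t=1: input=0 -> V=0
t=2: input=3 -> V=18
t=3: input=0 -> V=12
t=4: input=3 -> V=0 FIRE
t=5: input=2 -> V=12
t=6: input=4 -> V=0 FIRE
t=7: input=5 -> V=0 FIRE
t=8: input=3 -> V=18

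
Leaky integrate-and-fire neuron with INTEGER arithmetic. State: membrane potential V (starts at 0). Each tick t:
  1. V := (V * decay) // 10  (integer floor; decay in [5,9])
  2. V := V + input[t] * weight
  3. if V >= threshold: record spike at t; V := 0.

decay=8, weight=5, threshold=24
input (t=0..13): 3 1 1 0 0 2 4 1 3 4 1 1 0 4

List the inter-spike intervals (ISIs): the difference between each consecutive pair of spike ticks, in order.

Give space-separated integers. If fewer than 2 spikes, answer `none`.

Answer: 3 4

Derivation:
t=0: input=3 -> V=15
t=1: input=1 -> V=17
t=2: input=1 -> V=18
t=3: input=0 -> V=14
t=4: input=0 -> V=11
t=5: input=2 -> V=18
t=6: input=4 -> V=0 FIRE
t=7: input=1 -> V=5
t=8: input=3 -> V=19
t=9: input=4 -> V=0 FIRE
t=10: input=1 -> V=5
t=11: input=1 -> V=9
t=12: input=0 -> V=7
t=13: input=4 -> V=0 FIRE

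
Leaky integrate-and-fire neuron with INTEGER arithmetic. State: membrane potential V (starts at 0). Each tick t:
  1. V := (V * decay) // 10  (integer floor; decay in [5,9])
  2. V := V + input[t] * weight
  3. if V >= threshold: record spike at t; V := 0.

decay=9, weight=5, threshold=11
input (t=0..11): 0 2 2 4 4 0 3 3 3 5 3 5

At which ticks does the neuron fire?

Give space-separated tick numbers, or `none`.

t=0: input=0 -> V=0
t=1: input=2 -> V=10
t=2: input=2 -> V=0 FIRE
t=3: input=4 -> V=0 FIRE
t=4: input=4 -> V=0 FIRE
t=5: input=0 -> V=0
t=6: input=3 -> V=0 FIRE
t=7: input=3 -> V=0 FIRE
t=8: input=3 -> V=0 FIRE
t=9: input=5 -> V=0 FIRE
t=10: input=3 -> V=0 FIRE
t=11: input=5 -> V=0 FIRE

Answer: 2 3 4 6 7 8 9 10 11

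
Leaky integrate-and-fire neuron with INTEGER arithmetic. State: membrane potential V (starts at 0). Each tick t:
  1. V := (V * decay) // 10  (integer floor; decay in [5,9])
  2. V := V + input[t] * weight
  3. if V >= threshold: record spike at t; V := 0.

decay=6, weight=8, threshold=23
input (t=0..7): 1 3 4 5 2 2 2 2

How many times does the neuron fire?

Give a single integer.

t=0: input=1 -> V=8
t=1: input=3 -> V=0 FIRE
t=2: input=4 -> V=0 FIRE
t=3: input=5 -> V=0 FIRE
t=4: input=2 -> V=16
t=5: input=2 -> V=0 FIRE
t=6: input=2 -> V=16
t=7: input=2 -> V=0 FIRE

Answer: 5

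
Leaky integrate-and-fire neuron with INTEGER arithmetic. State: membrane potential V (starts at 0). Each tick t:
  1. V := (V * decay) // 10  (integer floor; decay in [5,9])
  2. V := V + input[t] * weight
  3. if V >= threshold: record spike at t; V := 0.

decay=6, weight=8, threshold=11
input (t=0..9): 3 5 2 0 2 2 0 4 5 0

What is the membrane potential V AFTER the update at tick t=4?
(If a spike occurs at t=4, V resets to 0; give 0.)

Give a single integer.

Answer: 0

Derivation:
t=0: input=3 -> V=0 FIRE
t=1: input=5 -> V=0 FIRE
t=2: input=2 -> V=0 FIRE
t=3: input=0 -> V=0
t=4: input=2 -> V=0 FIRE
t=5: input=2 -> V=0 FIRE
t=6: input=0 -> V=0
t=7: input=4 -> V=0 FIRE
t=8: input=5 -> V=0 FIRE
t=9: input=0 -> V=0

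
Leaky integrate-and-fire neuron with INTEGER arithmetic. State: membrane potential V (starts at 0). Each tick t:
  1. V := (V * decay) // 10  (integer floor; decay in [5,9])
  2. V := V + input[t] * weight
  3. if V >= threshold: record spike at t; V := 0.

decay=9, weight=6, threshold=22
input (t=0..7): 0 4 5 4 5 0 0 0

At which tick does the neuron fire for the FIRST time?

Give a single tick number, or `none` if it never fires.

Answer: 1

Derivation:
t=0: input=0 -> V=0
t=1: input=4 -> V=0 FIRE
t=2: input=5 -> V=0 FIRE
t=3: input=4 -> V=0 FIRE
t=4: input=5 -> V=0 FIRE
t=5: input=0 -> V=0
t=6: input=0 -> V=0
t=7: input=0 -> V=0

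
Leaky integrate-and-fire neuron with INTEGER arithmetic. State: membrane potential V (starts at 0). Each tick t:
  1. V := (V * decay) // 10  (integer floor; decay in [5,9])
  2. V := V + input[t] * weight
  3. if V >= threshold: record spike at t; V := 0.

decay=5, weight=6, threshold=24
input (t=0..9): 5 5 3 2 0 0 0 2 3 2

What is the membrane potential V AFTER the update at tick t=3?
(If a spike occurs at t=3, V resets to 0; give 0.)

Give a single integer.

t=0: input=5 -> V=0 FIRE
t=1: input=5 -> V=0 FIRE
t=2: input=3 -> V=18
t=3: input=2 -> V=21
t=4: input=0 -> V=10
t=5: input=0 -> V=5
t=6: input=0 -> V=2
t=7: input=2 -> V=13
t=8: input=3 -> V=0 FIRE
t=9: input=2 -> V=12

Answer: 21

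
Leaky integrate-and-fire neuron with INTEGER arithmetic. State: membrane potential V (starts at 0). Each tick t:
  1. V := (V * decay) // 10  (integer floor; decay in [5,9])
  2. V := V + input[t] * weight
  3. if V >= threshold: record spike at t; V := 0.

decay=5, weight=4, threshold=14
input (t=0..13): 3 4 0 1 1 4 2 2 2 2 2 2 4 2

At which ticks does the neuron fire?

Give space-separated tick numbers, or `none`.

t=0: input=3 -> V=12
t=1: input=4 -> V=0 FIRE
t=2: input=0 -> V=0
t=3: input=1 -> V=4
t=4: input=1 -> V=6
t=5: input=4 -> V=0 FIRE
t=6: input=2 -> V=8
t=7: input=2 -> V=12
t=8: input=2 -> V=0 FIRE
t=9: input=2 -> V=8
t=10: input=2 -> V=12
t=11: input=2 -> V=0 FIRE
t=12: input=4 -> V=0 FIRE
t=13: input=2 -> V=8

Answer: 1 5 8 11 12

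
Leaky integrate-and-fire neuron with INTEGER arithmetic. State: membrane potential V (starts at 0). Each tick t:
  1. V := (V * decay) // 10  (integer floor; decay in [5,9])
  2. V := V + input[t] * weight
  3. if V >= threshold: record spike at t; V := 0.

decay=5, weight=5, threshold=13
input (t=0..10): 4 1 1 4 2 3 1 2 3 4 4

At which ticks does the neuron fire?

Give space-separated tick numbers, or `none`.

Answer: 0 3 5 8 9 10

Derivation:
t=0: input=4 -> V=0 FIRE
t=1: input=1 -> V=5
t=2: input=1 -> V=7
t=3: input=4 -> V=0 FIRE
t=4: input=2 -> V=10
t=5: input=3 -> V=0 FIRE
t=6: input=1 -> V=5
t=7: input=2 -> V=12
t=8: input=3 -> V=0 FIRE
t=9: input=4 -> V=0 FIRE
t=10: input=4 -> V=0 FIRE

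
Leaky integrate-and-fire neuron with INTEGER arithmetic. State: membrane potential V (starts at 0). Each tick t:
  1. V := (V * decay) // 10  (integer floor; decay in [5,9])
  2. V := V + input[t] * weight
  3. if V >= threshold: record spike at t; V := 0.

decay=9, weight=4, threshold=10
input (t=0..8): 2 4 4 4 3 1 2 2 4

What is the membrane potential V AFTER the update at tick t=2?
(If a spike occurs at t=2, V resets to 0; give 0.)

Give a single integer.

t=0: input=2 -> V=8
t=1: input=4 -> V=0 FIRE
t=2: input=4 -> V=0 FIRE
t=3: input=4 -> V=0 FIRE
t=4: input=3 -> V=0 FIRE
t=5: input=1 -> V=4
t=6: input=2 -> V=0 FIRE
t=7: input=2 -> V=8
t=8: input=4 -> V=0 FIRE

Answer: 0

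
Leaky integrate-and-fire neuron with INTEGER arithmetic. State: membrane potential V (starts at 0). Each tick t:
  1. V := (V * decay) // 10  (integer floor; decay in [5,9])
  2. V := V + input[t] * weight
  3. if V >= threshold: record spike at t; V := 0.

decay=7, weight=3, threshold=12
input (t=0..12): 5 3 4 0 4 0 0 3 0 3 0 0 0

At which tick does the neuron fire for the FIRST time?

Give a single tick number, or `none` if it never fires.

t=0: input=5 -> V=0 FIRE
t=1: input=3 -> V=9
t=2: input=4 -> V=0 FIRE
t=3: input=0 -> V=0
t=4: input=4 -> V=0 FIRE
t=5: input=0 -> V=0
t=6: input=0 -> V=0
t=7: input=3 -> V=9
t=8: input=0 -> V=6
t=9: input=3 -> V=0 FIRE
t=10: input=0 -> V=0
t=11: input=0 -> V=0
t=12: input=0 -> V=0

Answer: 0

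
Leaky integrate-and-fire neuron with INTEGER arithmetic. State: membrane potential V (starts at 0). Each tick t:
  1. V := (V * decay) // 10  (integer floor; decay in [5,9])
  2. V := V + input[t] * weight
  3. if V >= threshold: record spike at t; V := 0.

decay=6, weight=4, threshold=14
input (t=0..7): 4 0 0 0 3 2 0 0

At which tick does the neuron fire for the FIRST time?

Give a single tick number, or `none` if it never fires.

t=0: input=4 -> V=0 FIRE
t=1: input=0 -> V=0
t=2: input=0 -> V=0
t=3: input=0 -> V=0
t=4: input=3 -> V=12
t=5: input=2 -> V=0 FIRE
t=6: input=0 -> V=0
t=7: input=0 -> V=0

Answer: 0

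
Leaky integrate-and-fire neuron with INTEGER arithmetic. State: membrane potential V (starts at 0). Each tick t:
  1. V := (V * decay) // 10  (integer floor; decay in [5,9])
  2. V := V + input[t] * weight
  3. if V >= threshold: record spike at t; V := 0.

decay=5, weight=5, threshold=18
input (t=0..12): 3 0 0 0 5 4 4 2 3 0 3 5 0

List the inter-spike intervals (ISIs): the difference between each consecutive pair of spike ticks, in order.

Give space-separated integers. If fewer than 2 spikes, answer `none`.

Answer: 1 1 2 3

Derivation:
t=0: input=3 -> V=15
t=1: input=0 -> V=7
t=2: input=0 -> V=3
t=3: input=0 -> V=1
t=4: input=5 -> V=0 FIRE
t=5: input=4 -> V=0 FIRE
t=6: input=4 -> V=0 FIRE
t=7: input=2 -> V=10
t=8: input=3 -> V=0 FIRE
t=9: input=0 -> V=0
t=10: input=3 -> V=15
t=11: input=5 -> V=0 FIRE
t=12: input=0 -> V=0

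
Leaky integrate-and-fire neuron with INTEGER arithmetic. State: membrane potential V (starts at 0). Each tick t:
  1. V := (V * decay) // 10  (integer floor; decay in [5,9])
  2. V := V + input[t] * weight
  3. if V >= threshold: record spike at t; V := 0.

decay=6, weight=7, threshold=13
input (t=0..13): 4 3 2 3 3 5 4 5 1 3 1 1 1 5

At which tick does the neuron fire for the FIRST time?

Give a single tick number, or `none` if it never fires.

t=0: input=4 -> V=0 FIRE
t=1: input=3 -> V=0 FIRE
t=2: input=2 -> V=0 FIRE
t=3: input=3 -> V=0 FIRE
t=4: input=3 -> V=0 FIRE
t=5: input=5 -> V=0 FIRE
t=6: input=4 -> V=0 FIRE
t=7: input=5 -> V=0 FIRE
t=8: input=1 -> V=7
t=9: input=3 -> V=0 FIRE
t=10: input=1 -> V=7
t=11: input=1 -> V=11
t=12: input=1 -> V=0 FIRE
t=13: input=5 -> V=0 FIRE

Answer: 0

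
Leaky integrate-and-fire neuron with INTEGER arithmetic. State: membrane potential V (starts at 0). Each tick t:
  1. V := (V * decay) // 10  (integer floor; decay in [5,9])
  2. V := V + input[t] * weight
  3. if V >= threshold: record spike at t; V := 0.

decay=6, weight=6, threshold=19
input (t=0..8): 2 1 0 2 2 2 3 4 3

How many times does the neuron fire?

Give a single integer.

Answer: 3

Derivation:
t=0: input=2 -> V=12
t=1: input=1 -> V=13
t=2: input=0 -> V=7
t=3: input=2 -> V=16
t=4: input=2 -> V=0 FIRE
t=5: input=2 -> V=12
t=6: input=3 -> V=0 FIRE
t=7: input=4 -> V=0 FIRE
t=8: input=3 -> V=18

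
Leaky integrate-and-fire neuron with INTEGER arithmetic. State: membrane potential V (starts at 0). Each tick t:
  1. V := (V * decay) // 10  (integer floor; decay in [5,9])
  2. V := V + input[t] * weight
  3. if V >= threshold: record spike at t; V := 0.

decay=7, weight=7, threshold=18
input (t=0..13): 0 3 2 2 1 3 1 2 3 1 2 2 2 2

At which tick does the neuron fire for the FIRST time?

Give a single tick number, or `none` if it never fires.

Answer: 1

Derivation:
t=0: input=0 -> V=0
t=1: input=3 -> V=0 FIRE
t=2: input=2 -> V=14
t=3: input=2 -> V=0 FIRE
t=4: input=1 -> V=7
t=5: input=3 -> V=0 FIRE
t=6: input=1 -> V=7
t=7: input=2 -> V=0 FIRE
t=8: input=3 -> V=0 FIRE
t=9: input=1 -> V=7
t=10: input=2 -> V=0 FIRE
t=11: input=2 -> V=14
t=12: input=2 -> V=0 FIRE
t=13: input=2 -> V=14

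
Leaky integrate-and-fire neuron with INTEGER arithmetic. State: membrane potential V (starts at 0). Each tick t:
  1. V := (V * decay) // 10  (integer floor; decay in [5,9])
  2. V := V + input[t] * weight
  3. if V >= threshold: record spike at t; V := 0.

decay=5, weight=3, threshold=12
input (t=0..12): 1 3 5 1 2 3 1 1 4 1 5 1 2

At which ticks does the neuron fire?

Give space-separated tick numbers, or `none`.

Answer: 2 5 8 10

Derivation:
t=0: input=1 -> V=3
t=1: input=3 -> V=10
t=2: input=5 -> V=0 FIRE
t=3: input=1 -> V=3
t=4: input=2 -> V=7
t=5: input=3 -> V=0 FIRE
t=6: input=1 -> V=3
t=7: input=1 -> V=4
t=8: input=4 -> V=0 FIRE
t=9: input=1 -> V=3
t=10: input=5 -> V=0 FIRE
t=11: input=1 -> V=3
t=12: input=2 -> V=7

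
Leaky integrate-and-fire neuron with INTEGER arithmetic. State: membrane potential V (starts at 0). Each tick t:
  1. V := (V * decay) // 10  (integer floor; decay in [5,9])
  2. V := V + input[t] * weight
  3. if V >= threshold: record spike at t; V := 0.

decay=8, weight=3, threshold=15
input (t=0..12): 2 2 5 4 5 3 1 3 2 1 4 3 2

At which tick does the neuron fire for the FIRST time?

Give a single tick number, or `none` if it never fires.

Answer: 2

Derivation:
t=0: input=2 -> V=6
t=1: input=2 -> V=10
t=2: input=5 -> V=0 FIRE
t=3: input=4 -> V=12
t=4: input=5 -> V=0 FIRE
t=5: input=3 -> V=9
t=6: input=1 -> V=10
t=7: input=3 -> V=0 FIRE
t=8: input=2 -> V=6
t=9: input=1 -> V=7
t=10: input=4 -> V=0 FIRE
t=11: input=3 -> V=9
t=12: input=2 -> V=13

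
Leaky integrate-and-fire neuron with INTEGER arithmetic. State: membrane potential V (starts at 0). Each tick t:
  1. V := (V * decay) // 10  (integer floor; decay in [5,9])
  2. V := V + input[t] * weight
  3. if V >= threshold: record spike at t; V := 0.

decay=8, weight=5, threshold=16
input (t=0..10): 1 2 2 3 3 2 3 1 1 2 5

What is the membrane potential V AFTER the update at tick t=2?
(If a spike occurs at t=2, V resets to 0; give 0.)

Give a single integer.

Answer: 0

Derivation:
t=0: input=1 -> V=5
t=1: input=2 -> V=14
t=2: input=2 -> V=0 FIRE
t=3: input=3 -> V=15
t=4: input=3 -> V=0 FIRE
t=5: input=2 -> V=10
t=6: input=3 -> V=0 FIRE
t=7: input=1 -> V=5
t=8: input=1 -> V=9
t=9: input=2 -> V=0 FIRE
t=10: input=5 -> V=0 FIRE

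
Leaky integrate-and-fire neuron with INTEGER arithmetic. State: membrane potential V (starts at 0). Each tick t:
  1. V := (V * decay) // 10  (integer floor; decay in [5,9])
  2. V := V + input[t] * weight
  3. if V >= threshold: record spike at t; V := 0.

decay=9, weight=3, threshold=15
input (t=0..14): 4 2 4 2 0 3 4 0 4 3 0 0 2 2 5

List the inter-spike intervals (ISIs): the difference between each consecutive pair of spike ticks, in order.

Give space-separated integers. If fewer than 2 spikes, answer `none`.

t=0: input=4 -> V=12
t=1: input=2 -> V=0 FIRE
t=2: input=4 -> V=12
t=3: input=2 -> V=0 FIRE
t=4: input=0 -> V=0
t=5: input=3 -> V=9
t=6: input=4 -> V=0 FIRE
t=7: input=0 -> V=0
t=8: input=4 -> V=12
t=9: input=3 -> V=0 FIRE
t=10: input=0 -> V=0
t=11: input=0 -> V=0
t=12: input=2 -> V=6
t=13: input=2 -> V=11
t=14: input=5 -> V=0 FIRE

Answer: 2 3 3 5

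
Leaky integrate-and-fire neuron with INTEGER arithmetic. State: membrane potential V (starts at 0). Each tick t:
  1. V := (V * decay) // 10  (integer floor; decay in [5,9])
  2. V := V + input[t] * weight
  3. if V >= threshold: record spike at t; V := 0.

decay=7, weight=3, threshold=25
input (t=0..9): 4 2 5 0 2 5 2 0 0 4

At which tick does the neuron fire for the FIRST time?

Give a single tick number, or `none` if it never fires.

Answer: 5

Derivation:
t=0: input=4 -> V=12
t=1: input=2 -> V=14
t=2: input=5 -> V=24
t=3: input=0 -> V=16
t=4: input=2 -> V=17
t=5: input=5 -> V=0 FIRE
t=6: input=2 -> V=6
t=7: input=0 -> V=4
t=8: input=0 -> V=2
t=9: input=4 -> V=13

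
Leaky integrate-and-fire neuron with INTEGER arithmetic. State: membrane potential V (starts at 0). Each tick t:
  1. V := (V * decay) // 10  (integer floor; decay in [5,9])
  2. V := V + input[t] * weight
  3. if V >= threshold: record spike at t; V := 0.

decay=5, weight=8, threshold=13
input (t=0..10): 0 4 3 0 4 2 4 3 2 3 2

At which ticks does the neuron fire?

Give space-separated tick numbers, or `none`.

t=0: input=0 -> V=0
t=1: input=4 -> V=0 FIRE
t=2: input=3 -> V=0 FIRE
t=3: input=0 -> V=0
t=4: input=4 -> V=0 FIRE
t=5: input=2 -> V=0 FIRE
t=6: input=4 -> V=0 FIRE
t=7: input=3 -> V=0 FIRE
t=8: input=2 -> V=0 FIRE
t=9: input=3 -> V=0 FIRE
t=10: input=2 -> V=0 FIRE

Answer: 1 2 4 5 6 7 8 9 10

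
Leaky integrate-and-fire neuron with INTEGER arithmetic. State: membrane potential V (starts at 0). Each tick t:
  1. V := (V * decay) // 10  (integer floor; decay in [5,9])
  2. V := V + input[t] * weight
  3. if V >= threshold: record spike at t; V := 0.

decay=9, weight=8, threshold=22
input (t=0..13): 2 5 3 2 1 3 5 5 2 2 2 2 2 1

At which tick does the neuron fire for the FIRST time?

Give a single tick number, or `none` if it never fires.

t=0: input=2 -> V=16
t=1: input=5 -> V=0 FIRE
t=2: input=3 -> V=0 FIRE
t=3: input=2 -> V=16
t=4: input=1 -> V=0 FIRE
t=5: input=3 -> V=0 FIRE
t=6: input=5 -> V=0 FIRE
t=7: input=5 -> V=0 FIRE
t=8: input=2 -> V=16
t=9: input=2 -> V=0 FIRE
t=10: input=2 -> V=16
t=11: input=2 -> V=0 FIRE
t=12: input=2 -> V=16
t=13: input=1 -> V=0 FIRE

Answer: 1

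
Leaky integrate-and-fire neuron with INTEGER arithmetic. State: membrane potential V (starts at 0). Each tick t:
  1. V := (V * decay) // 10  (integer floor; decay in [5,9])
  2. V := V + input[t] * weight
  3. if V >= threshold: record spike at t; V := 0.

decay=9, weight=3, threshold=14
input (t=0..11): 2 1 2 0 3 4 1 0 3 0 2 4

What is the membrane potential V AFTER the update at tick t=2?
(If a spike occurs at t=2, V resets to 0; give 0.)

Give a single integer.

Answer: 13

Derivation:
t=0: input=2 -> V=6
t=1: input=1 -> V=8
t=2: input=2 -> V=13
t=3: input=0 -> V=11
t=4: input=3 -> V=0 FIRE
t=5: input=4 -> V=12
t=6: input=1 -> V=13
t=7: input=0 -> V=11
t=8: input=3 -> V=0 FIRE
t=9: input=0 -> V=0
t=10: input=2 -> V=6
t=11: input=4 -> V=0 FIRE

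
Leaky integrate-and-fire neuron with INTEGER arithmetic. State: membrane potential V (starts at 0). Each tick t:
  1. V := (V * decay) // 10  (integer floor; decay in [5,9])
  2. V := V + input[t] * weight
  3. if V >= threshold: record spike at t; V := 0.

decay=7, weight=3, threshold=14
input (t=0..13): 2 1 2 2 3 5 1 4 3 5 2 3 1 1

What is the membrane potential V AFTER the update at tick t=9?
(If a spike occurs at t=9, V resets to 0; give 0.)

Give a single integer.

Answer: 0

Derivation:
t=0: input=2 -> V=6
t=1: input=1 -> V=7
t=2: input=2 -> V=10
t=3: input=2 -> V=13
t=4: input=3 -> V=0 FIRE
t=5: input=5 -> V=0 FIRE
t=6: input=1 -> V=3
t=7: input=4 -> V=0 FIRE
t=8: input=3 -> V=9
t=9: input=5 -> V=0 FIRE
t=10: input=2 -> V=6
t=11: input=3 -> V=13
t=12: input=1 -> V=12
t=13: input=1 -> V=11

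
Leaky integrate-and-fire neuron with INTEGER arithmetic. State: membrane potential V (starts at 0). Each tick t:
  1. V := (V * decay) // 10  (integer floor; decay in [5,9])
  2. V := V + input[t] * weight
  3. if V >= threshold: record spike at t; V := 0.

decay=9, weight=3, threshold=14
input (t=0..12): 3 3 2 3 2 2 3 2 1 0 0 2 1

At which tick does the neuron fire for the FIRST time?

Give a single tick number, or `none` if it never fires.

t=0: input=3 -> V=9
t=1: input=3 -> V=0 FIRE
t=2: input=2 -> V=6
t=3: input=3 -> V=0 FIRE
t=4: input=2 -> V=6
t=5: input=2 -> V=11
t=6: input=3 -> V=0 FIRE
t=7: input=2 -> V=6
t=8: input=1 -> V=8
t=9: input=0 -> V=7
t=10: input=0 -> V=6
t=11: input=2 -> V=11
t=12: input=1 -> V=12

Answer: 1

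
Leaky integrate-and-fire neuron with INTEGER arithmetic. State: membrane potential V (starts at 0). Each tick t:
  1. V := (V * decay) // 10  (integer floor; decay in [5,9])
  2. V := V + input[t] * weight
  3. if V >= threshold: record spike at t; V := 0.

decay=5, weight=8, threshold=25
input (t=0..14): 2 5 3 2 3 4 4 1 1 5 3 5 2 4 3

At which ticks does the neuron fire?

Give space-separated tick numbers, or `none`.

Answer: 1 3 5 6 9 11 13

Derivation:
t=0: input=2 -> V=16
t=1: input=5 -> V=0 FIRE
t=2: input=3 -> V=24
t=3: input=2 -> V=0 FIRE
t=4: input=3 -> V=24
t=5: input=4 -> V=0 FIRE
t=6: input=4 -> V=0 FIRE
t=7: input=1 -> V=8
t=8: input=1 -> V=12
t=9: input=5 -> V=0 FIRE
t=10: input=3 -> V=24
t=11: input=5 -> V=0 FIRE
t=12: input=2 -> V=16
t=13: input=4 -> V=0 FIRE
t=14: input=3 -> V=24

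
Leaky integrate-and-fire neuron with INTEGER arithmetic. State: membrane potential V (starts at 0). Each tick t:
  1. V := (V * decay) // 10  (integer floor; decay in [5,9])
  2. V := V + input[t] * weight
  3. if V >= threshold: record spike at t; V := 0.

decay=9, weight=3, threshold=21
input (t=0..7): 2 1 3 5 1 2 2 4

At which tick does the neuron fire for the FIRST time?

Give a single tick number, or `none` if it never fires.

Answer: 3

Derivation:
t=0: input=2 -> V=6
t=1: input=1 -> V=8
t=2: input=3 -> V=16
t=3: input=5 -> V=0 FIRE
t=4: input=1 -> V=3
t=5: input=2 -> V=8
t=6: input=2 -> V=13
t=7: input=4 -> V=0 FIRE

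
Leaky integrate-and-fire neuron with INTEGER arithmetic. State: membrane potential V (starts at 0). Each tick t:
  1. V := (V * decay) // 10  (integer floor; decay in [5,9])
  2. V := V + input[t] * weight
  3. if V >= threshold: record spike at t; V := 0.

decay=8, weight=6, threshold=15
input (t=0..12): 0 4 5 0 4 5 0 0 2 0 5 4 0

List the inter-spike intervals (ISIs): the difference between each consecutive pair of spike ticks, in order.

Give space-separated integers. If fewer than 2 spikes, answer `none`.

Answer: 1 2 1 5 1

Derivation:
t=0: input=0 -> V=0
t=1: input=4 -> V=0 FIRE
t=2: input=5 -> V=0 FIRE
t=3: input=0 -> V=0
t=4: input=4 -> V=0 FIRE
t=5: input=5 -> V=0 FIRE
t=6: input=0 -> V=0
t=7: input=0 -> V=0
t=8: input=2 -> V=12
t=9: input=0 -> V=9
t=10: input=5 -> V=0 FIRE
t=11: input=4 -> V=0 FIRE
t=12: input=0 -> V=0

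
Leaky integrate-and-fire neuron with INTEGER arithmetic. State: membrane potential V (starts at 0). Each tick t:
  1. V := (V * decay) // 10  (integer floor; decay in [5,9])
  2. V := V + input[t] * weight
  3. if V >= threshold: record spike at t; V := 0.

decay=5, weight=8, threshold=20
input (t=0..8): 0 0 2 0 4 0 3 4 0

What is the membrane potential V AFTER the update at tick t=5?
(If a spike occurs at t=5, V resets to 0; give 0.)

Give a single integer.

Answer: 0

Derivation:
t=0: input=0 -> V=0
t=1: input=0 -> V=0
t=2: input=2 -> V=16
t=3: input=0 -> V=8
t=4: input=4 -> V=0 FIRE
t=5: input=0 -> V=0
t=6: input=3 -> V=0 FIRE
t=7: input=4 -> V=0 FIRE
t=8: input=0 -> V=0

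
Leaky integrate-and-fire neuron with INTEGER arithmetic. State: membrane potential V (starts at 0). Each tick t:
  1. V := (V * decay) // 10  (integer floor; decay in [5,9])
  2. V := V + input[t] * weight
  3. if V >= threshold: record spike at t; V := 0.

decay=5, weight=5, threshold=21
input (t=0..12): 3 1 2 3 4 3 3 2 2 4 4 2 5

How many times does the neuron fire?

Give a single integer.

Answer: 4

Derivation:
t=0: input=3 -> V=15
t=1: input=1 -> V=12
t=2: input=2 -> V=16
t=3: input=3 -> V=0 FIRE
t=4: input=4 -> V=20
t=5: input=3 -> V=0 FIRE
t=6: input=3 -> V=15
t=7: input=2 -> V=17
t=8: input=2 -> V=18
t=9: input=4 -> V=0 FIRE
t=10: input=4 -> V=20
t=11: input=2 -> V=20
t=12: input=5 -> V=0 FIRE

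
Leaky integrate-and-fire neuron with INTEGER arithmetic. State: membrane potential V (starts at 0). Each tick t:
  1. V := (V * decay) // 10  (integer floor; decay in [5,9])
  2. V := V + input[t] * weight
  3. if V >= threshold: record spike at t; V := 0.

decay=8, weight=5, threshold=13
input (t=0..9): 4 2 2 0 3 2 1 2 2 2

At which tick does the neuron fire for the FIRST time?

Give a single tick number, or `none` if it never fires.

t=0: input=4 -> V=0 FIRE
t=1: input=2 -> V=10
t=2: input=2 -> V=0 FIRE
t=3: input=0 -> V=0
t=4: input=3 -> V=0 FIRE
t=5: input=2 -> V=10
t=6: input=1 -> V=0 FIRE
t=7: input=2 -> V=10
t=8: input=2 -> V=0 FIRE
t=9: input=2 -> V=10

Answer: 0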